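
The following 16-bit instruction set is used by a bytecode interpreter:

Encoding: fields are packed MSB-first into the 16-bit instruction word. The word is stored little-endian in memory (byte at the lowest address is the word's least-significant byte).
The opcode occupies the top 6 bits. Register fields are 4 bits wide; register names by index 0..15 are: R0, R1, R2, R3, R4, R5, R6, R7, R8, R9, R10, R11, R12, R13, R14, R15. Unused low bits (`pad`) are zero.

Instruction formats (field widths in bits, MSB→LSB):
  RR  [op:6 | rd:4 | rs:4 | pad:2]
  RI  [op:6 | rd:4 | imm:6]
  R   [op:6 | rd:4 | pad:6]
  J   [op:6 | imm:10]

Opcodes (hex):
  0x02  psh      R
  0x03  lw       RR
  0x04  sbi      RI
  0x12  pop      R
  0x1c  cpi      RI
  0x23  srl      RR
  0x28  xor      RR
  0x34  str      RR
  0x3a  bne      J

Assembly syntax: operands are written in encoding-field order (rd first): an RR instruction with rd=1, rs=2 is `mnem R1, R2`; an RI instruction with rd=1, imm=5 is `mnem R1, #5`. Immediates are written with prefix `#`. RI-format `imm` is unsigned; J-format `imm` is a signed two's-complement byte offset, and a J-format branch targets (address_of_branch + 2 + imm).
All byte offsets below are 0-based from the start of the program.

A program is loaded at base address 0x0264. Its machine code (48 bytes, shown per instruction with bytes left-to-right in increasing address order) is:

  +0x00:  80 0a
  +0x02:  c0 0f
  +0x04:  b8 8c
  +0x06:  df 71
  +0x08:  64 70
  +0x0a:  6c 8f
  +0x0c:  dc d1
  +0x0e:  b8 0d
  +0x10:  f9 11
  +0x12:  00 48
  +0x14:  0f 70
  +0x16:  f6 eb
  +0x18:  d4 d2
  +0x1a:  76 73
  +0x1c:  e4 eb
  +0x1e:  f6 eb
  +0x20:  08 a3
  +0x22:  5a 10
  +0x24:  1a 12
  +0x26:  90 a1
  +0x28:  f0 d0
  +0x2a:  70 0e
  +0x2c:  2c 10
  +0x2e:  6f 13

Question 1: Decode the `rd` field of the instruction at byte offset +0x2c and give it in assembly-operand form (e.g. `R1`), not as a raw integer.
R0

[2c] 2c 10 → 0x102c
  opcode bits[15:10]=0x4: sbi/RI
  [9:6] rd=0 = R0
  [5:0] imm=44 = #44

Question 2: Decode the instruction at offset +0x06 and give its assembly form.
+0x06: df 71 ⇒ word 0x71df (little)
  op=0x71df>>10=0x1c ⇒ cpi (RI)
  rd@[9:6]=0x7 ⇒ R7
  imm@[5:0]=0x1f ⇒ #31

cpi R7, #31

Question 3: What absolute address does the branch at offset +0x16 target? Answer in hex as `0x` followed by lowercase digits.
0x0272

off 0x16: read f6 eb as little → 0xebf6
  op=0xebf6>>10=0x3a ⇒ bne (J)
  imm@[9:0]=0x3f6 (s10→-10) ⇒ #-10
  target = base 0x0264 + off 0x16 + 2 + imm -10 = 0x0272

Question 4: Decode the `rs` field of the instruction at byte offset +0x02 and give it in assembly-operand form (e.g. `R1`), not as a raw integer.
R0

off 0x02: read c0 0f as little → 0x0fc0
  top 6b → 0x3 → lw [RR]
  [9:6] rd=15 = R15
  [5:2] rs=0 = R0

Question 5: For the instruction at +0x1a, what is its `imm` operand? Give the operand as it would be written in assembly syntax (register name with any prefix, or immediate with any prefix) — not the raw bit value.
#54

[1a] 76 73 → 0x7376
  top 6b → 0x1c → cpi [RI]
  [9:6] rd=13 = R13
  [5:0] imm=54 = #54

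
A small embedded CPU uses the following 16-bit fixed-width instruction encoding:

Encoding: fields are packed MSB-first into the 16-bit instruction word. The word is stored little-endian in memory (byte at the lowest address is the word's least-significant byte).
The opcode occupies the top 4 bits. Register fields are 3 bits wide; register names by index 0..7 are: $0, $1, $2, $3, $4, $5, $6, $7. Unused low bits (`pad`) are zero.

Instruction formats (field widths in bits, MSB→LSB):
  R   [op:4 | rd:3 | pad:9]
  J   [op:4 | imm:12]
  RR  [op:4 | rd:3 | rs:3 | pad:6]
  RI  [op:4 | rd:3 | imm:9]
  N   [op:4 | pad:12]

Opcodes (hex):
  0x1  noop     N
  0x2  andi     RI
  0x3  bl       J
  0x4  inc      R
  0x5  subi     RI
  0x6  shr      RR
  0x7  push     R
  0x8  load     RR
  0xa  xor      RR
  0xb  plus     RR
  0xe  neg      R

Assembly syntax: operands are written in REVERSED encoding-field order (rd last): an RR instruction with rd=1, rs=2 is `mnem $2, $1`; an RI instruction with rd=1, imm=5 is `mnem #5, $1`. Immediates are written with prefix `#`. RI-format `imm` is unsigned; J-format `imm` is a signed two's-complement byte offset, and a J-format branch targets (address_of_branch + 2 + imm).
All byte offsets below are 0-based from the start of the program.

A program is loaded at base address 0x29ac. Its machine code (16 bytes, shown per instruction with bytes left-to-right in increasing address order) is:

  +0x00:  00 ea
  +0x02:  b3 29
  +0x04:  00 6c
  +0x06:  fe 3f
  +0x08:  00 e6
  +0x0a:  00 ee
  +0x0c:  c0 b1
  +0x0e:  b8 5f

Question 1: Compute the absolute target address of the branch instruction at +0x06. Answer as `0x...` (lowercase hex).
0x29b2

off 0x06: read fe 3f as little → 0x3ffe
  opcode bits[15:12]=0x3: bl/J
  [11:0] imm=4094 (s12→-2) = #-2
  target = base 0x29ac + off 0x06 + 2 + imm -2 = 0x29b2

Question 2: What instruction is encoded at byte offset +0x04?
off 0x04: read 00 6c as little → 0x6c00
  op=0x6c00>>12=0x6 ⇒ shr (RR)
  rd@[11:9]=0x6 ⇒ $6
  rs@[8:6]=0x0 ⇒ $0

shr $0, $6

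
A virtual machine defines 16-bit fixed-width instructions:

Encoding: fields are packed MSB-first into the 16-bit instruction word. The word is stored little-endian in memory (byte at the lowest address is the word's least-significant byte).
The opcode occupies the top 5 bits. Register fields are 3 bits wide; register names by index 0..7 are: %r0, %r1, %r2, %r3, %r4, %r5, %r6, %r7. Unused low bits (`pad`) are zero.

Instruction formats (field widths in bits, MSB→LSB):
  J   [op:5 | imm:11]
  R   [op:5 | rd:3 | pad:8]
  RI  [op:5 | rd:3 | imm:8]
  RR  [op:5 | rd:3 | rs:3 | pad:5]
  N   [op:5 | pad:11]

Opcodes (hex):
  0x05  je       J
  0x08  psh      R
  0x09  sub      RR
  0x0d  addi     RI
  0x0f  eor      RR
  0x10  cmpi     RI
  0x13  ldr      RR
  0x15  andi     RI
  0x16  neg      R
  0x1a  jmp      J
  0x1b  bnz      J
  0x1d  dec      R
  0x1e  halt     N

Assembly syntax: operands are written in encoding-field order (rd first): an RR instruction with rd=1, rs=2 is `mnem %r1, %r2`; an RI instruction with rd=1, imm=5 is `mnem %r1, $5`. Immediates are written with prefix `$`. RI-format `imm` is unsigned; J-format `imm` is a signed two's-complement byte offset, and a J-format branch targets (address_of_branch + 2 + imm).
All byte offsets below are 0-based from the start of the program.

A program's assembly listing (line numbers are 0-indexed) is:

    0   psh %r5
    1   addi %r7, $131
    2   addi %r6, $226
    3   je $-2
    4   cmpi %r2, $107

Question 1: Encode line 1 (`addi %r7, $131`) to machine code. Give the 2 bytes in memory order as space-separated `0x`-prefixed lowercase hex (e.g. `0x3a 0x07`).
1. addi fields op=0xd:5|rd=7:3|imm=131:8 → word 6f83h → 83 6f

0x83 0x6f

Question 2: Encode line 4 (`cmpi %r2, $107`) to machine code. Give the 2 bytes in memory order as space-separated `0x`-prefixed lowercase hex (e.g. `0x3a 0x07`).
0x6b 0x82

line 4 (cmpi): pack op=0x10:5|rd=2:3|imm=107:8 = 0x826b; little→ 6b 82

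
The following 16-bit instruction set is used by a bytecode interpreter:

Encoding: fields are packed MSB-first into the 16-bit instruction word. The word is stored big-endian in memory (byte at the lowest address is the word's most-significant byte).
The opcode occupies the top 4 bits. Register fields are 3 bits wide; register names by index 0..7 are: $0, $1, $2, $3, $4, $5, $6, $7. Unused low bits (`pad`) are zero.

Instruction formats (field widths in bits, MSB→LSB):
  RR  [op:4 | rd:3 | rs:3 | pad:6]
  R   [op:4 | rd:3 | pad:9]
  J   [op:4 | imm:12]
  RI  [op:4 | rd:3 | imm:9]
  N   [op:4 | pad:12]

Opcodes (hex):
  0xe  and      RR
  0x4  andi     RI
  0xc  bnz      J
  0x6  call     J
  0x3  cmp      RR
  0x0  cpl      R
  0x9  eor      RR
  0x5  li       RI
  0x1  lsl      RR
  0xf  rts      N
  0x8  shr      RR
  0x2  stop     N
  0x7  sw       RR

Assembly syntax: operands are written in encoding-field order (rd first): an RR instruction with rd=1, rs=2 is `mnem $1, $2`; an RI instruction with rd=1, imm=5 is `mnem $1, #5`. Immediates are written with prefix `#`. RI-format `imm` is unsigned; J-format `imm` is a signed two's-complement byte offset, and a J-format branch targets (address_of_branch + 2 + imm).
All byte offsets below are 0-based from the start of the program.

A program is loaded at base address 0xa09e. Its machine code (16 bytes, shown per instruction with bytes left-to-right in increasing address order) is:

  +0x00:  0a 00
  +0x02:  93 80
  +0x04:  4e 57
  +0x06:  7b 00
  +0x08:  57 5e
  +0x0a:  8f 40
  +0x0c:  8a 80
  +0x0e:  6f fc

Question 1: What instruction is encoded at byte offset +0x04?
andi $7, #87

off 0x04: read 4e 57 as big → 0x4e57
  top 4b → 0x4 → andi [RI]
  [11:9] rd=7 = $7
  [8:0] imm=87 = #87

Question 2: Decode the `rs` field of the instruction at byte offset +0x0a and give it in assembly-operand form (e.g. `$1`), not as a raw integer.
[0a] 8f 40 → 0x8f40
  op=0x8f40>>12=0x8 ⇒ shr (RR)
  rd: (w>>9)&0x7=0x7 → $7
  rs: (w>>6)&0x7=0x5 → $5

$5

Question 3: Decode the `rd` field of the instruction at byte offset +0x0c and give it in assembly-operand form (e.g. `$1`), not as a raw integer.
$5

@+0c  big-endian(8a 80) = 0x8a80
  opcode bits[15:12]=0x8: shr/RR
  rd@[11:9]=0x5 ⇒ $5
  rs@[8:6]=0x2 ⇒ $2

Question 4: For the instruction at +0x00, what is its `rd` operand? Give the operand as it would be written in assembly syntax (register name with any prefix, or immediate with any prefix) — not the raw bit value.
$5

[00] 0a 00 → 0x0a00
  opcode bits[15:12]=0x0: cpl/R
  [11:9] rd=5 = $5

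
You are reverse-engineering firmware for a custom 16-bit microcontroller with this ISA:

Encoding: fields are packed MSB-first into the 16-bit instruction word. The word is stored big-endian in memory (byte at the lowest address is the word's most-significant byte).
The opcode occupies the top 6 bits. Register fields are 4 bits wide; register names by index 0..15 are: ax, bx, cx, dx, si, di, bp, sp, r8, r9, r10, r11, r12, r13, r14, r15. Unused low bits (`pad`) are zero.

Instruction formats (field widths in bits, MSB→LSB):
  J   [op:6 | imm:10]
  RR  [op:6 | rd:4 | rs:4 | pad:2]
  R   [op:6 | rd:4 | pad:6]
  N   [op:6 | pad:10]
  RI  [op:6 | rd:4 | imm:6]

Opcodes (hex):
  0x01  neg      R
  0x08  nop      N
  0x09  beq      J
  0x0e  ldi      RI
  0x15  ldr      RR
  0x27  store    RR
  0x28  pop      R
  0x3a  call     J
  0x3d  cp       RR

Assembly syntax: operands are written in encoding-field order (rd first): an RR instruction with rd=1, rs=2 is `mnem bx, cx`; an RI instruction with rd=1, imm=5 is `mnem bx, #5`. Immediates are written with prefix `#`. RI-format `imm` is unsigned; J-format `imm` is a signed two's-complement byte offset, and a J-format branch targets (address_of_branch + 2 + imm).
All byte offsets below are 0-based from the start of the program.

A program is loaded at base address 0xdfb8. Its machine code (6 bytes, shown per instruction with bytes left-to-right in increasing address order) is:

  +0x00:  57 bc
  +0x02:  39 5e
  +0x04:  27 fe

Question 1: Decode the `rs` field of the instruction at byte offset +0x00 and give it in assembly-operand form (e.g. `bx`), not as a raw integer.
[00] 57 bc → 0x57bc
  top 6b → 0x15 → ldr [RR]
  rd: (w>>6)&0xf=0xe → r14
  rs: (w>>2)&0xf=0xf → r15

r15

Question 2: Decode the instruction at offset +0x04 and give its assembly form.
off 0x04: read 27 fe as big → 0x27fe
  top 6b → 0x9 → beq [J]
  [9:0] imm=1022 (s10→-2) = #-2

beq #-2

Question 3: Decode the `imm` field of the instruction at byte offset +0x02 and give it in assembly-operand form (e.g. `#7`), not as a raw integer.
+0x02: 39 5e ⇒ word 0x395e (big)
  op=0x395e>>10=0xe ⇒ ldi (RI)
  rd@[9:6]=0x5 ⇒ di
  imm@[5:0]=0x1e ⇒ #30

#30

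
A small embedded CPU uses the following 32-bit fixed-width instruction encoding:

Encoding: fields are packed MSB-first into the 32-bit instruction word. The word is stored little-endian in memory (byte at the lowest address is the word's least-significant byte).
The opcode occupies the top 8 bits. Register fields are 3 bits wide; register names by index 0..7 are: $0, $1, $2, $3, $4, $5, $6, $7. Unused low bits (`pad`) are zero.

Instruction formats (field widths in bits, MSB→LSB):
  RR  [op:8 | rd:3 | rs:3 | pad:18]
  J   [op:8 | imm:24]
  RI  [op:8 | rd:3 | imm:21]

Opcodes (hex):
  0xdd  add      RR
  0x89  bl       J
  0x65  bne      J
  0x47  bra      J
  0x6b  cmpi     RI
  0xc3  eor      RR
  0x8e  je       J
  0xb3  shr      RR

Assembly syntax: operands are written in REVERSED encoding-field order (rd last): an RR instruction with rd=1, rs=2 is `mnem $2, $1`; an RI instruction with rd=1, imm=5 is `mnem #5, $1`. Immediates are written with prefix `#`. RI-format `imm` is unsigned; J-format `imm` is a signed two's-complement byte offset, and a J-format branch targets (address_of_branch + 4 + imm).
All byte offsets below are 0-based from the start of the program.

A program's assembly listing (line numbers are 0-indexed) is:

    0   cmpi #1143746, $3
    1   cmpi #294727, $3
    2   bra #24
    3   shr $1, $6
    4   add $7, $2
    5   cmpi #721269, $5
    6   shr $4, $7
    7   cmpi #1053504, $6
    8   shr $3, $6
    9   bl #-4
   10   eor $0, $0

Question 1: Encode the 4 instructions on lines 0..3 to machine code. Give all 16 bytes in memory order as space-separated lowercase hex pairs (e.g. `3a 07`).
0. cmpi fields op=0x6b:8|rd=3:3|imm=1143746:21 → word 6b7173c2h → c2 73 71 6b
1. cmpi fields op=0x6b:8|rd=3:3|imm=294727:21 → word 6b647f47h → 47 7f 64 6b
2. bra fields op=0x47:8|imm=24:24 → word 47000018h → 18 00 00 47
3. shr fields op=0xb3:8|rd=6:3|rs=1:3|pad=0:18 → word b3c40000h → 00 00 c4 b3

c2 73 71 6b 47 7f 64 6b 18 00 00 47 00 00 c4 b3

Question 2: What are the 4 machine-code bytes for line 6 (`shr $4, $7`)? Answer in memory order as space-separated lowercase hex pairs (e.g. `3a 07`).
line 6 (shr): pack op=0xb3:8|rd=7:3|rs=4:3|pad=0:18 = 0xb3f00000; little→ 00 00 f0 b3

00 00 f0 b3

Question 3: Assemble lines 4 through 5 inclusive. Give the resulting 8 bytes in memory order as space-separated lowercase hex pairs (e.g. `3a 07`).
L4: add op=0xdd:8|rd=2:3|rs=7:3|pad=0:18 ⇒ 0xdd5c0000 ⇒ little 00 00 5c dd
L5: cmpi op=0x6b:8|rd=5:3|imm=721269:21 ⇒ 0x6bab0175 ⇒ little 75 01 ab 6b

00 00 5c dd 75 01 ab 6b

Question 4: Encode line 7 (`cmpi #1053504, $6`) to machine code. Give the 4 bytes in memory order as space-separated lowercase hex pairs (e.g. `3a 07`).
L7: cmpi op=0x6b:8|rd=6:3|imm=1053504:21 ⇒ 0x6bd01340 ⇒ little 40 13 d0 6b

40 13 d0 6b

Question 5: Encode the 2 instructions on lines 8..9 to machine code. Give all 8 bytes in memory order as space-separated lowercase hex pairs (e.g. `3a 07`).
8. shr fields op=0xb3:8|rd=6:3|rs=3:3|pad=0:18 → word b3cc0000h → 00 00 cc b3
9. bl fields op=0x89:8|imm=-4:24 → word 89fffffch → fc ff ff 89

00 00 cc b3 fc ff ff 89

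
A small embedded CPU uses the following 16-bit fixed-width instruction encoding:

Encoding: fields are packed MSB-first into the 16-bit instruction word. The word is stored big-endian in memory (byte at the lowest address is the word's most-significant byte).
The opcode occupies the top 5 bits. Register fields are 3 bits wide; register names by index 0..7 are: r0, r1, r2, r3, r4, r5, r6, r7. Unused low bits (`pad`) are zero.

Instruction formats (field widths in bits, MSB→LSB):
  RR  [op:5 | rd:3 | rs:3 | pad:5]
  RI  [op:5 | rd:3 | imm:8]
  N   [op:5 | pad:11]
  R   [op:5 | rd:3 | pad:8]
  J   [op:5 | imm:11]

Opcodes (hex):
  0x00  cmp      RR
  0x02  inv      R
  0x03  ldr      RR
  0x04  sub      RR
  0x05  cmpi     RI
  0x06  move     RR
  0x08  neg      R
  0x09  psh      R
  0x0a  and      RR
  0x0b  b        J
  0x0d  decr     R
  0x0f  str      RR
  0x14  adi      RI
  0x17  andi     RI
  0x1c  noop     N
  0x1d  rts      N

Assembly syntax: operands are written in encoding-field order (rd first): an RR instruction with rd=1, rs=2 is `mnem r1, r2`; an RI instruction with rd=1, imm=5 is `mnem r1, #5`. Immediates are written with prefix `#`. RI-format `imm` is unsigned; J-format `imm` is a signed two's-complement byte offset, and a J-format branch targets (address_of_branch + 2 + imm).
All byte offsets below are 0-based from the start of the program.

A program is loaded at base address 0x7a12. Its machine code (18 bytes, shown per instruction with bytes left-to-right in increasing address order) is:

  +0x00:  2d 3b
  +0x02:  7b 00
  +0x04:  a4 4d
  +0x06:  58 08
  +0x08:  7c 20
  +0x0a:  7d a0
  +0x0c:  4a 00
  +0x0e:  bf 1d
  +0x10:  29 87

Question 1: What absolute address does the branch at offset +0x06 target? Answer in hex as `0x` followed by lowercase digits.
off 0x06: read 58 08 as big → 0x5808
  opcode bits[15:11]=0xb: b/J
  [10:0] imm=8 = #8
  target = base 0x7a12 + off 0x06 + 2 + imm 8 = 0x7a22

0x7a22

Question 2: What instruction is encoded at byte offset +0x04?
adi r4, #77

off 0x04: read a4 4d as big → 0xa44d
  top 5b → 0x14 → adi [RI]
  rd: (w>>8)&0x7=0x4 → r4
  imm: (w>>0)&0xff=0x4d → #77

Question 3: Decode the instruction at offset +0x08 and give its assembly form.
[08] 7c 20 → 0x7c20
  opcode bits[15:11]=0xf: str/RR
  rd: (w>>8)&0x7=0x4 → r4
  rs: (w>>5)&0x7=0x1 → r1

str r4, r1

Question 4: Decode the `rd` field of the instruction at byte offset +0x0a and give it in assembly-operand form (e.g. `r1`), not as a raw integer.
@+0a  big-endian(7d a0) = 0x7da0
  top 5b → 0xf → str [RR]
  rd: (w>>8)&0x7=0x5 → r5
  rs: (w>>5)&0x7=0x5 → r5

r5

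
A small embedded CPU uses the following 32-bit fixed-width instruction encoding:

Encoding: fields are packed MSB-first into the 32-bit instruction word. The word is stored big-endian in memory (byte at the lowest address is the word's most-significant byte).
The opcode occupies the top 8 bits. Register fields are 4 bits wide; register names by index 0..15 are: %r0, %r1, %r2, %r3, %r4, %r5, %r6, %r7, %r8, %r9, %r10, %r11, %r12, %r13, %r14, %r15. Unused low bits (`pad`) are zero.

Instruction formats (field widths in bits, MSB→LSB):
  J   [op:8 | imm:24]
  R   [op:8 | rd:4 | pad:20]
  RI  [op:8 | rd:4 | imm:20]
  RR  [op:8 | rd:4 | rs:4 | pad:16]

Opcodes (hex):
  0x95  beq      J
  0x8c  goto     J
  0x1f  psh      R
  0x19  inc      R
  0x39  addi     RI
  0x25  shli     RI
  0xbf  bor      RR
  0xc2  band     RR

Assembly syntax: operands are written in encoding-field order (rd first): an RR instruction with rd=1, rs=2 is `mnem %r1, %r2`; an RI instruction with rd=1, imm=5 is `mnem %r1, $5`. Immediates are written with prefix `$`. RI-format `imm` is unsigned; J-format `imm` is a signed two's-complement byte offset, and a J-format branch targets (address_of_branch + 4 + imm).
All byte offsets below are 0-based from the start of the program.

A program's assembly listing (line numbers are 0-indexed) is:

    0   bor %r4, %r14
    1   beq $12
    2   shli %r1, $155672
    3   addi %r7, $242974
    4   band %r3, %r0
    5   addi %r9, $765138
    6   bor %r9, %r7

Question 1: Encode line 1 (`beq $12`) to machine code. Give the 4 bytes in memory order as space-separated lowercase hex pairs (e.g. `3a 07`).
95 00 00 0c

line 1 (beq): pack op=0x95:8|imm=12:24 = 0x9500000c; big→ 95 00 00 0c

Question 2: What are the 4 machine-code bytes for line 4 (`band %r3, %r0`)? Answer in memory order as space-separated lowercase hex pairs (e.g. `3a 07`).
c2 30 00 00

line 4 (band): pack op=0xc2:8|rd=3:4|rs=0:4|pad=0:16 = 0xc2300000; big→ c2 30 00 00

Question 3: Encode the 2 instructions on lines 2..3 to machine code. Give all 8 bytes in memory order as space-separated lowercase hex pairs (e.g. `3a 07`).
line 2 (shli): pack op=0x25:8|rd=1:4|imm=155672:20 = 0x25126018; big→ 25 12 60 18
line 3 (addi): pack op=0x39:8|rd=7:4|imm=242974:20 = 0x3973b51e; big→ 39 73 b5 1e

25 12 60 18 39 73 b5 1e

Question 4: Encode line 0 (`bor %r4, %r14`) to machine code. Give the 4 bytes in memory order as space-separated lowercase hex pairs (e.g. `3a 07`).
L0: bor op=0xbf:8|rd=4:4|rs=14:4|pad=0:16 ⇒ 0xbf4e0000 ⇒ big bf 4e 00 00

bf 4e 00 00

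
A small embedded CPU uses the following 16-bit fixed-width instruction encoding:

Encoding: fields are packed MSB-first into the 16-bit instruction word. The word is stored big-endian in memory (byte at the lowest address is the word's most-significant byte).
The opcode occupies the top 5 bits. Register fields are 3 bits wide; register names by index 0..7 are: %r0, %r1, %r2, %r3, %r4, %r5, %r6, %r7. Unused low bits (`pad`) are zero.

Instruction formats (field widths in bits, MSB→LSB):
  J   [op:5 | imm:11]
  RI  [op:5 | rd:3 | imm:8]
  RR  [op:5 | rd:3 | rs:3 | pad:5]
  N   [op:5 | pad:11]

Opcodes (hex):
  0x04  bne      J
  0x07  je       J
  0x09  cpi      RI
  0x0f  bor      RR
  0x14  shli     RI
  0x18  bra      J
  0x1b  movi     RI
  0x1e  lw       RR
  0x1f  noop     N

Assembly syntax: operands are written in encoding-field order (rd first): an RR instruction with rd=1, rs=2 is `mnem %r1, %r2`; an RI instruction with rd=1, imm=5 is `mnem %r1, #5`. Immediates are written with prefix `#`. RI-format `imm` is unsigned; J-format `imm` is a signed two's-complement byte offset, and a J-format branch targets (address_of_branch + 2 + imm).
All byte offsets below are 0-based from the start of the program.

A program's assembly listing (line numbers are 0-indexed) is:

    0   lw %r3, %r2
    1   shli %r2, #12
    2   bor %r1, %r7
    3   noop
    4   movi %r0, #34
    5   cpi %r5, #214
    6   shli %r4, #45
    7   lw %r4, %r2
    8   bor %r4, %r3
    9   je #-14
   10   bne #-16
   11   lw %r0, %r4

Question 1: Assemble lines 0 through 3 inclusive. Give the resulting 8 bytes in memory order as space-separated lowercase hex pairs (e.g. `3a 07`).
f3 40 a2 0c 79 e0 f8 00

0. lw fields op=0x1e:5|rd=3:3|rs=2:3|pad=0:5 → word f340h → f3 40
1. shli fields op=0x14:5|rd=2:3|imm=12:8 → word a20ch → a2 0c
2. bor fields op=0xf:5|rd=1:3|rs=7:3|pad=0:5 → word 79e0h → 79 e0
3. noop fields op=0x1f:5|pad=0:11 → word f800h → f8 00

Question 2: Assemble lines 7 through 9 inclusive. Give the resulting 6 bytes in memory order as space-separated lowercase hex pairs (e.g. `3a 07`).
L7: lw op=0x1e:5|rd=4:3|rs=2:3|pad=0:5 ⇒ 0xf440 ⇒ big f4 40
L8: bor op=0xf:5|rd=4:3|rs=3:3|pad=0:5 ⇒ 0x7c60 ⇒ big 7c 60
L9: je op=0x7:5|imm=-14:11 ⇒ 0x3ff2 ⇒ big 3f f2

f4 40 7c 60 3f f2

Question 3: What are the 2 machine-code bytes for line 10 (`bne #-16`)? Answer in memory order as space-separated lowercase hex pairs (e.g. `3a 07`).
27 f0

10. bne fields op=0x4:5|imm=-16:11 → word 27f0h → 27 f0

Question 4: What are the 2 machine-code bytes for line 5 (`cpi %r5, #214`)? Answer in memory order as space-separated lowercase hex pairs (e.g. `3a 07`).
4d d6

line 5 (cpi): pack op=0x9:5|rd=5:3|imm=214:8 = 0x4dd6; big→ 4d d6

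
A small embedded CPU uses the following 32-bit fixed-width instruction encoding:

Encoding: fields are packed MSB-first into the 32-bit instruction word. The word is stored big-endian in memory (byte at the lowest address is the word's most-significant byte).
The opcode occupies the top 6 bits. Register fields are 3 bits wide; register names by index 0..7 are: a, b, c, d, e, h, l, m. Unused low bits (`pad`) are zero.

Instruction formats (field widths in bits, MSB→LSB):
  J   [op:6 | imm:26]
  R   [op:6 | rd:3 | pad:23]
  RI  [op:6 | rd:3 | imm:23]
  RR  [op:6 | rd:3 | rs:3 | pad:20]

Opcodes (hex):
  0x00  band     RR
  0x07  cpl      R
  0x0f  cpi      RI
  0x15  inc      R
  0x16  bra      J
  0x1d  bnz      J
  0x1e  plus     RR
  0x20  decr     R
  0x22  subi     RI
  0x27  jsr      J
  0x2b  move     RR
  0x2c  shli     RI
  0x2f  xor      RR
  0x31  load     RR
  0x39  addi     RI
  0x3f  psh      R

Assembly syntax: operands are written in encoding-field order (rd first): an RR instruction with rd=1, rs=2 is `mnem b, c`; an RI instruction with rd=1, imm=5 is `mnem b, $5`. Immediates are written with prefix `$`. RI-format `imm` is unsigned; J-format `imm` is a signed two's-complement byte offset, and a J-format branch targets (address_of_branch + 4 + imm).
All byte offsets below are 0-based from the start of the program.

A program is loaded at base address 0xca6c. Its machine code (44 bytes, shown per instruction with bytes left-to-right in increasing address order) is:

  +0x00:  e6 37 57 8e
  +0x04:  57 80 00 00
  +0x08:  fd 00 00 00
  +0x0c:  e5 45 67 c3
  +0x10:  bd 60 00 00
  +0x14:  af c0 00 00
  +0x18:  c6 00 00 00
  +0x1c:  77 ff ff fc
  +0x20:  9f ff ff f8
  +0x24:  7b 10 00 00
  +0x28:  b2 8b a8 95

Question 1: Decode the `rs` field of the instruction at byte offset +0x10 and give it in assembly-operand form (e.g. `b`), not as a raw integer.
[10] bd 60 00 00 → 0xbd600000
  op=0xbd600000>>26=0x2f ⇒ xor (RR)
  rd: (w>>23)&0x7=0x2 → c
  rs: (w>>20)&0x7=0x6 → l

l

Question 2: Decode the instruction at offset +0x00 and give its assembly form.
[00] e6 37 57 8e → 0xe637578e
  opcode bits[31:26]=0x39: addi/RI
  [25:23] rd=4 = e
  [22:0] imm=3626894 = $3626894

addi e, $3626894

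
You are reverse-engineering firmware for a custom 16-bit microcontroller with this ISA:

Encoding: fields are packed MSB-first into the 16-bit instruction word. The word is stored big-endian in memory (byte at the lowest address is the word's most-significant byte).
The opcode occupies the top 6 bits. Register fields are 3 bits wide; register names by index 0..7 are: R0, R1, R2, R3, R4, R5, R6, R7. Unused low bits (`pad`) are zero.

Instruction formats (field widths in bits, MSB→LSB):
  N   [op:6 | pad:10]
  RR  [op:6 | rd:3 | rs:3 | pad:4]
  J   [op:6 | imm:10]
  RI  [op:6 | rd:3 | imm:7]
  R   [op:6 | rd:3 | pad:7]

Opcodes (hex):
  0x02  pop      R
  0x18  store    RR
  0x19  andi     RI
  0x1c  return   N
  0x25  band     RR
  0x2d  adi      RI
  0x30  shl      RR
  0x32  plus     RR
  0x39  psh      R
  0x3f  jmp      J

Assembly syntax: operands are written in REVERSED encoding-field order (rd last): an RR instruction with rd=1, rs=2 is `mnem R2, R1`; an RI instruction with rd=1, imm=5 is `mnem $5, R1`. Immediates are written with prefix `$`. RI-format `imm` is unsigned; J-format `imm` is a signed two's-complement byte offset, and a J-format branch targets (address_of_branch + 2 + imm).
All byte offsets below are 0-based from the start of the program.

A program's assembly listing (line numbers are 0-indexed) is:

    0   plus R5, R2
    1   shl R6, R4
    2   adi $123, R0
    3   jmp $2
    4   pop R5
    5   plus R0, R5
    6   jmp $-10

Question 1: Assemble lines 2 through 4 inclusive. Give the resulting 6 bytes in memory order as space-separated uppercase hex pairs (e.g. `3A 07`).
2. adi fields op=0x2d:6|rd=0:3|imm=123:7 → word b47bh → b4 7b
3. jmp fields op=0x3f:6|imm=2:10 → word fc02h → fc 02
4. pop fields op=0x2:6|rd=5:3|pad=0:7 → word 0a80h → 0a 80

B4 7B FC 02 0A 80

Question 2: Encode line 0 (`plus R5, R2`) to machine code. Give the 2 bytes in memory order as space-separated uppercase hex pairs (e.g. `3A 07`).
line 0 (plus): pack op=0x32:6|rd=2:3|rs=5:3|pad=0:4 = 0xc950; big→ c9 50

C9 50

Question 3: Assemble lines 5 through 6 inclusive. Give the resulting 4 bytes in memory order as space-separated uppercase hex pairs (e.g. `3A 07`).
CA 80 FF F6

L5: plus op=0x32:6|rd=5:3|rs=0:3|pad=0:4 ⇒ 0xca80 ⇒ big ca 80
L6: jmp op=0x3f:6|imm=-10:10 ⇒ 0xfff6 ⇒ big ff f6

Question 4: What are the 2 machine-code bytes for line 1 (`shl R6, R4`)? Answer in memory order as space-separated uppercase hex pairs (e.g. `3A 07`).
line 1 (shl): pack op=0x30:6|rd=4:3|rs=6:3|pad=0:4 = 0xc260; big→ c2 60

C2 60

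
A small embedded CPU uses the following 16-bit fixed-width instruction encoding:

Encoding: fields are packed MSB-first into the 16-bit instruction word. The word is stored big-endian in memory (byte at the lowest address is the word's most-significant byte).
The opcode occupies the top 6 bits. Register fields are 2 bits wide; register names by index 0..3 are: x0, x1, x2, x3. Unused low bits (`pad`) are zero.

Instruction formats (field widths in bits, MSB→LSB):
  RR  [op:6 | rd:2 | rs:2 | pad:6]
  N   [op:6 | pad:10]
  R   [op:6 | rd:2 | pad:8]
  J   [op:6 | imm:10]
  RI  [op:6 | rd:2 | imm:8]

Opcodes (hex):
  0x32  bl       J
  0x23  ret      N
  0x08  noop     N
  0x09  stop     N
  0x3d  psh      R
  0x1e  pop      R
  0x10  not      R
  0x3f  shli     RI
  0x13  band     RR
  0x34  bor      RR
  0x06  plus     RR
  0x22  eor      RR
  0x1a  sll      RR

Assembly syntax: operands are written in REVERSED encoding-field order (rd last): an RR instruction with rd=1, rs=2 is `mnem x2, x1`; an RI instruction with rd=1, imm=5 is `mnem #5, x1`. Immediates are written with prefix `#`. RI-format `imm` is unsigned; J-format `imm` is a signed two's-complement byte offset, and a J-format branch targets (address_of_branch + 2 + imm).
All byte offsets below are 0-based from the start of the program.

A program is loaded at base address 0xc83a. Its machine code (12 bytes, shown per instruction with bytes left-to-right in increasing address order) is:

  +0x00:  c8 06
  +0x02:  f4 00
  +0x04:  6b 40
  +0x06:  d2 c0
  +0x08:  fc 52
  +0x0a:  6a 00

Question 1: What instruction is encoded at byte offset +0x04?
@+04  big-endian(6b 40) = 0x6b40
  opcode bits[15:10]=0x1a: sll/RR
  rd: (w>>8)&0x3=0x3 → x3
  rs: (w>>6)&0x3=0x1 → x1

sll x1, x3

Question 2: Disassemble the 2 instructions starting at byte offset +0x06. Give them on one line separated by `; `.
bor x3, x2; shli #82, x0

+0x06: d2 c0 ⇒ word 0xd2c0 (big)
  top 6b → 0x34 → bor [RR]
  rd@[9:8]=0x2 ⇒ x2
  rs@[7:6]=0x3 ⇒ x3
+0x08: fc 52 ⇒ word 0xfc52 (big)
  top 6b → 0x3f → shli [RI]
  rd@[9:8]=0x0 ⇒ x0
  imm@[7:0]=0x52 ⇒ #82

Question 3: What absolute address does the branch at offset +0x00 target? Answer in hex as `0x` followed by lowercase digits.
off 0x00: read c8 06 as big → 0xc806
  op=0xc806>>10=0x32 ⇒ bl (J)
  imm: (w>>0)&0x3ff=0x6 → #6
  target = base 0xc83a + off 0x00 + 2 + imm 6 = 0xc842

0xc842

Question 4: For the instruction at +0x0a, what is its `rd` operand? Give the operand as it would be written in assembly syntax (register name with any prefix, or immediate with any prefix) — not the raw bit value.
@+0a  big-endian(6a 00) = 0x6a00
  opcode bits[15:10]=0x1a: sll/RR
  rd: (w>>8)&0x3=0x2 → x2
  rs: (w>>6)&0x3=0x0 → x0

x2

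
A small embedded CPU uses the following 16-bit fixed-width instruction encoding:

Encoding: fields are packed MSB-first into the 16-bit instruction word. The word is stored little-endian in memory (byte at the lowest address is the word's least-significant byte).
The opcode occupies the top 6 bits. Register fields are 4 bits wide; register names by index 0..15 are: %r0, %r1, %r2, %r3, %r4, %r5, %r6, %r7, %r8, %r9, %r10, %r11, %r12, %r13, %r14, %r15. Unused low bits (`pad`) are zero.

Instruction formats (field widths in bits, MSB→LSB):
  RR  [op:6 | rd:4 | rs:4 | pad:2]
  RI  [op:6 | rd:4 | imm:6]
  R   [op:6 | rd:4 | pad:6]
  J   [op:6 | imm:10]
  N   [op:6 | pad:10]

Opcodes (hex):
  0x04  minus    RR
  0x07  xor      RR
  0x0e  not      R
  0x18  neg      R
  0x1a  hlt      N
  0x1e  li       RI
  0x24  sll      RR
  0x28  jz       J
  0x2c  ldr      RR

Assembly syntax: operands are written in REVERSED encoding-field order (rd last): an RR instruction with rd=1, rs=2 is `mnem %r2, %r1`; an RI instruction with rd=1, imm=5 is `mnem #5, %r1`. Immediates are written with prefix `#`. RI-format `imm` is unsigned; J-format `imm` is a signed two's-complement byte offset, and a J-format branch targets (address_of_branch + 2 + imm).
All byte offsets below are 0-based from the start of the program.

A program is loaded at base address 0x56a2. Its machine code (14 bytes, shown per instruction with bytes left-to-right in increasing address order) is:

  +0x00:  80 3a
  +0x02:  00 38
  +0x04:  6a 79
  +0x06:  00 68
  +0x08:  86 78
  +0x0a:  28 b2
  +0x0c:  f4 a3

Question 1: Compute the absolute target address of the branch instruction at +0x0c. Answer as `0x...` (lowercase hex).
+0x0c: f4 a3 ⇒ word 0xa3f4 (little)
  opcode bits[15:10]=0x28: jz/J
  imm: (w>>0)&0x3ff=0x3f4 (s10→-12) → #-12
  target = base 0x56a2 + off 0x0c + 2 + imm -12 = 0x56a4

0x56a4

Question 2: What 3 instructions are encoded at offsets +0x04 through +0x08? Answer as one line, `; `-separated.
[04] 6a 79 → 0x796a
  opcode bits[15:10]=0x1e: li/RI
  rd: (w>>6)&0xf=0x5 → %r5
  imm: (w>>0)&0x3f=0x2a → #42
[06] 00 68 → 0x6800
  opcode bits[15:10]=0x1a: hlt/N
[08] 86 78 → 0x7886
  opcode bits[15:10]=0x1e: li/RI
  rd: (w>>6)&0xf=0x2 → %r2
  imm: (w>>0)&0x3f=0x6 → #6

li #42, %r5; hlt; li #6, %r2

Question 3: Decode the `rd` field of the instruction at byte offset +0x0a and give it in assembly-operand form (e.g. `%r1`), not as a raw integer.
[0a] 28 b2 → 0xb228
  opcode bits[15:10]=0x2c: ldr/RR
  [9:6] rd=8 = %r8
  [5:2] rs=10 = %r10

%r8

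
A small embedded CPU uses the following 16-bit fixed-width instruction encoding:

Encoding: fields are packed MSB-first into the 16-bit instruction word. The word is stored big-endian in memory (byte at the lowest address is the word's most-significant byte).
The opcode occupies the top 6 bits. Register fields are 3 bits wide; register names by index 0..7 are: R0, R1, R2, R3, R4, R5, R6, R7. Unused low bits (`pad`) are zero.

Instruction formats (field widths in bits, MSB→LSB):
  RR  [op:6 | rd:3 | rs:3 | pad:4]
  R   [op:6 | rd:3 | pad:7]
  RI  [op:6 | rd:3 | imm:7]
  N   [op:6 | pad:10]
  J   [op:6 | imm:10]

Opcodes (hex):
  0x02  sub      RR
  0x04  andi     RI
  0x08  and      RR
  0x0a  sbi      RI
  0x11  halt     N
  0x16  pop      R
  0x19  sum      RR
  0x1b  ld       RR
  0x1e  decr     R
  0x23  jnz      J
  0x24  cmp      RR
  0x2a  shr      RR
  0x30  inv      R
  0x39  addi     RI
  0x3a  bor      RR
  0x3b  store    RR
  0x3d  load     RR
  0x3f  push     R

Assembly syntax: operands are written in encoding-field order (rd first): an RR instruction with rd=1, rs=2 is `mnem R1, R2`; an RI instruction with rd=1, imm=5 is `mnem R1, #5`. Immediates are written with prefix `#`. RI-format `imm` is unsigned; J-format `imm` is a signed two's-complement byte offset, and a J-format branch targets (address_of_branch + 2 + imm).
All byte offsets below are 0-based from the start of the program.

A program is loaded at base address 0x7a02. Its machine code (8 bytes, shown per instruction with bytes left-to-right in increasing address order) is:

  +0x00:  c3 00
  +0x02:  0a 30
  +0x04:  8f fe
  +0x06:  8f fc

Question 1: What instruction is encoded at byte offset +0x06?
jnz #-4

+0x06: 8f fc ⇒ word 0x8ffc (big)
  top 6b → 0x23 → jnz [J]
  [9:0] imm=1020 (s10→-4) = #-4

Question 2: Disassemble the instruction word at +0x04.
@+04  big-endian(8f fe) = 0x8ffe
  top 6b → 0x23 → jnz [J]
  imm@[9:0]=0x3fe (s10→-2) ⇒ #-2

jnz #-2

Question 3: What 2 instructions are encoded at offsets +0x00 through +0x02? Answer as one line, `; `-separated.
inv R6; sub R4, R3

[00] c3 00 → 0xc300
  top 6b → 0x30 → inv [R]
  rd: (w>>7)&0x7=0x6 → R6
[02] 0a 30 → 0x0a30
  top 6b → 0x2 → sub [RR]
  rd: (w>>7)&0x7=0x4 → R4
  rs: (w>>4)&0x7=0x3 → R3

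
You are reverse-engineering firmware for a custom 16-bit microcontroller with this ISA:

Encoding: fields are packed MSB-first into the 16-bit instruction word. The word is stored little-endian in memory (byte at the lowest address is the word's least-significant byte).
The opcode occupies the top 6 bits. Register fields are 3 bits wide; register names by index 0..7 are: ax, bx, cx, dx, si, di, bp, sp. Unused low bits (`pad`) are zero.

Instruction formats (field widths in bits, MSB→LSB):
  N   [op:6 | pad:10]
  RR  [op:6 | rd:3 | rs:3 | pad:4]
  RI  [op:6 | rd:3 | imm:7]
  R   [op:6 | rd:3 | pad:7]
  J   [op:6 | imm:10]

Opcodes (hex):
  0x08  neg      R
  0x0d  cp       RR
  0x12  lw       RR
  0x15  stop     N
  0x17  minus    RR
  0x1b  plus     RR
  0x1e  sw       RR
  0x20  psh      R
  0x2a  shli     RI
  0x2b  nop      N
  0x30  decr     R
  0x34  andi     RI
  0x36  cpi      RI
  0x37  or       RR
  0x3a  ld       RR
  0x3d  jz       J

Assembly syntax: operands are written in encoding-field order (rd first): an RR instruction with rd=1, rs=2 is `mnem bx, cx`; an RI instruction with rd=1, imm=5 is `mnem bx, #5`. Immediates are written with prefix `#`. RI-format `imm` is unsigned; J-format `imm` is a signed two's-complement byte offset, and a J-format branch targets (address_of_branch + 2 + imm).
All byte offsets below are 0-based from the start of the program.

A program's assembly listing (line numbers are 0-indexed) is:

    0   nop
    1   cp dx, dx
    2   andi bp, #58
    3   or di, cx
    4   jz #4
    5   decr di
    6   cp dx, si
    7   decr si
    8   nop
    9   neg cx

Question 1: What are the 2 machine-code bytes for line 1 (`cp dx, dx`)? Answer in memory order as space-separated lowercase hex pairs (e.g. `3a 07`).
L1: cp op=0xd:6|rd=3:3|rs=3:3|pad=0:4 ⇒ 0x35b0 ⇒ little b0 35

b0 35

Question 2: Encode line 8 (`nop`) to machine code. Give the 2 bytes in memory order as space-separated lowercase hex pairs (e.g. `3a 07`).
L8: nop op=0x2b:6|pad=0:10 ⇒ 0xac00 ⇒ little 00 ac

00 ac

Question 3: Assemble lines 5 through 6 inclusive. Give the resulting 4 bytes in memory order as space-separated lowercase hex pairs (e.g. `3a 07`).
80 c2 c0 35

L5: decr op=0x30:6|rd=5:3|pad=0:7 ⇒ 0xc280 ⇒ little 80 c2
L6: cp op=0xd:6|rd=3:3|rs=4:3|pad=0:4 ⇒ 0x35c0 ⇒ little c0 35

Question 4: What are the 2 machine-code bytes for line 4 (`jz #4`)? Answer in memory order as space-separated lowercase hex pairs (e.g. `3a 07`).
04 f4

line 4 (jz): pack op=0x3d:6|imm=4:10 = 0xf404; little→ 04 f4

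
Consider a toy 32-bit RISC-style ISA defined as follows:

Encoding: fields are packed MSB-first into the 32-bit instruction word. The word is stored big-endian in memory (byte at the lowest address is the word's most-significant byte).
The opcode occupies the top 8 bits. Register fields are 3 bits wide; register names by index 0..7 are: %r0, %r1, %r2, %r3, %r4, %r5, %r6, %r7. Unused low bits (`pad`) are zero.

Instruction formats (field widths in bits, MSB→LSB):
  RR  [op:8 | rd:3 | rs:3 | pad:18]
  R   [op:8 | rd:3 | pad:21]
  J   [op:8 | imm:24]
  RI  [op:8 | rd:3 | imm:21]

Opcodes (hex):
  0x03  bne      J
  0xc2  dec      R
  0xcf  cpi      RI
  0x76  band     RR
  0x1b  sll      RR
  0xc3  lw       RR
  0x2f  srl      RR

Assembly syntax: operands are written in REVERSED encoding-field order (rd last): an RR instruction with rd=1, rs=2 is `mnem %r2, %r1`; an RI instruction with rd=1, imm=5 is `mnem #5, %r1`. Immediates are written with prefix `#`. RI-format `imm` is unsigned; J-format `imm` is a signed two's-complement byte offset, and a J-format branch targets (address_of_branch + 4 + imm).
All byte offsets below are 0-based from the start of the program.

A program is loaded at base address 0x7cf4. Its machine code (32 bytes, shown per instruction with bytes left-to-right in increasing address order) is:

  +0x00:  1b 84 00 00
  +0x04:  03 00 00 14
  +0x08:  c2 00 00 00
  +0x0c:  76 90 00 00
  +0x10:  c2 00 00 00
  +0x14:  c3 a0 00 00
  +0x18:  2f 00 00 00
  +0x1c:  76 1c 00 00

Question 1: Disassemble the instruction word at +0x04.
+0x04: 03 00 00 14 ⇒ word 0x03000014 (big)
  op=0x03000014>>24=0x3 ⇒ bne (J)
  [23:0] imm=20 = #20

bne #20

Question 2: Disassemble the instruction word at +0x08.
@+08  big-endian(c2 00 00 00) = 0xc2000000
  top 8b → 0xc2 → dec [R]
  rd: (w>>21)&0x7=0x0 → %r0

dec %r0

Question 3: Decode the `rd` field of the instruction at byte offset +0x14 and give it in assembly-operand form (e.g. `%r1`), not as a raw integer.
@+14  big-endian(c3 a0 00 00) = 0xc3a00000
  top 8b → 0xc3 → lw [RR]
  [23:21] rd=5 = %r5
  [20:18] rs=0 = %r0

%r5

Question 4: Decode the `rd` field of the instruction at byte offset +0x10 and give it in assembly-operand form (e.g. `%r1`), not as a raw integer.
@+10  big-endian(c2 00 00 00) = 0xc2000000
  top 8b → 0xc2 → dec [R]
  [23:21] rd=0 = %r0

%r0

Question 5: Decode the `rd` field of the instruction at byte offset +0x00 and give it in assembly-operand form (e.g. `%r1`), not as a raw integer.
%r4

[00] 1b 84 00 00 → 0x1b840000
  op=0x1b840000>>24=0x1b ⇒ sll (RR)
  rd: (w>>21)&0x7=0x4 → %r4
  rs: (w>>18)&0x7=0x1 → %r1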